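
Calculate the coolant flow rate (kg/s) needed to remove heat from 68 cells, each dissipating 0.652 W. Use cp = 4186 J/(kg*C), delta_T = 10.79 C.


Step 1: Total heat Q = 68 * 0.652 W = 44.336 W
Step 2: denom = cp * dT = 4186 * 10.79 = 45167
Step 3: m_dot = 44.336 / 45167 = 9.816e-04 kg/s

9.816e-04 kg/s


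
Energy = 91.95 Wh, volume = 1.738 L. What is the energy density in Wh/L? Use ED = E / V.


Volumetric ED = 91.95 Wh / 1.738 L = 52.91 Wh/L

52.91 Wh/L


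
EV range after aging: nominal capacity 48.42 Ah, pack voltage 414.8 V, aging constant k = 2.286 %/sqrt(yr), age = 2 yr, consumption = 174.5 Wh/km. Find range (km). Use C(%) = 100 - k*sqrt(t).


Step 1: capacity retention = 100 - 2.286 * sqrt(2) = 100 - 2.286 * 1.4142 = 96.767%
Step 2: C_now = 48.42 * 96.767/100 = 46.855 Ah
Step 3: E_pack = V * C_now = 414.8 * 46.855 = 19435 Wh
Step 4: range = E_pack / consumption = 19435 / 174.5 = 111.4 km

111.4 km


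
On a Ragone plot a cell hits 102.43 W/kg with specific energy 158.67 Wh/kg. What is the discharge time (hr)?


t = E / P = 158.67 / 102.43 = 1.549 hr

1.549 hr


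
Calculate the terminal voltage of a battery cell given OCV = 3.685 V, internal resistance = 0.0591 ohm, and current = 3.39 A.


V = OCV - I*R = 3.685 - 3.39 * 0.0591 = 3.485 V

3.485 V


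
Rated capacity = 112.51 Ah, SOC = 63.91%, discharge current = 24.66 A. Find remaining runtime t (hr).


Step 1: remaining = SOC/100 * C_total = 63.91/100 * 112.51 = 71.905 Ah
Step 2: t = remaining / I = 71.905 / 24.66 = 2.916 hr

2.916 hr


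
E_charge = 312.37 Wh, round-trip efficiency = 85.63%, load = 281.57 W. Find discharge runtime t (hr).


Step 1: E_discharge = eta/100 * E_charge = 85.63/100 * 312.37 = 267.48 Wh
Step 2: t = E_discharge / P = 267.48 / 281.57 = 0.9500 hr

0.9500 hr


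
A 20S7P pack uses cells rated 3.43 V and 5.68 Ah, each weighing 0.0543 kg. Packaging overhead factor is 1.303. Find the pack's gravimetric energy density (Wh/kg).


Step 1: V_pack = 20 * 3.43 = 68.6 V
Step 2: C_pack = 7 * 5.68 = 39.76 Ah
Step 3: E_pack = V_pack * C_pack = 68.6 * 39.76 = 2727.5 Wh
Step 4: m_pack = 20 * 7 * 0.0543 * 1.303 = 9.9054 kg
Step 5: ED = E_pack / m_pack = 2727.5 / 9.9054 = 275.4 Wh/kg

275.4 Wh/kg


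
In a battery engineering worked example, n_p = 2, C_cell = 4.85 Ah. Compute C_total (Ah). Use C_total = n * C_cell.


Parallel capacities add: 2 * 4.85 Ah = 9.7 Ah

9.7 Ah


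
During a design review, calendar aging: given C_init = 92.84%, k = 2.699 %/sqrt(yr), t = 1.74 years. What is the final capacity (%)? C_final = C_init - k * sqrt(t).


Step 1: sqrt(1.74 yr) = 1.3191
Step 2: drop = 2.699 * 1.3191 = 3.5603
Step 3: C_final = 92.84 - 3.5603 = 89.28%

89.28%


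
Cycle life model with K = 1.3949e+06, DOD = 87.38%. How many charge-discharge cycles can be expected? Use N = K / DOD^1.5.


DOD^1.5 = 816.8
N = K / DOD^1.5 = 1.3949e+06 / 816.8 = 1708

1708 cycles


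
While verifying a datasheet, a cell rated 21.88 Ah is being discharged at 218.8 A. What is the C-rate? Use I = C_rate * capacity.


Rearranging: C_rate = 218.8 / 21.88 = 10C

10C


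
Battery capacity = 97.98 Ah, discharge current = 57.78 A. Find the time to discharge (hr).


t = capacity / current = 97.98 / 57.78 = 1.696 hr

1.696 hr


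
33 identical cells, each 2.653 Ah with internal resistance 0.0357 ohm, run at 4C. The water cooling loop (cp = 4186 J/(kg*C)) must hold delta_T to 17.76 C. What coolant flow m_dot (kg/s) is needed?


Step 1: I = 4 * 2.653 = 10.612 A
Step 2: Q_cell = I^2 * R = 10.612^2 * 0.0357 = 4.0203 W
Step 3: Q_total = 33 * 4.0203 = 132.67 W
Step 4: m_dot = Q_total / (cp * dT) = 132.67 / (4186 * 17.76) = 0.001785 kg/s

0.001785 kg/s


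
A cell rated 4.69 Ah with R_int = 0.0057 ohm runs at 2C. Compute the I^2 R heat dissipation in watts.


Step 1: I = C_rate * capacity = 2 * 4.69 = 9.38 A
Step 2: Q = I^2 * R = 9.38^2 * 0.0057 = 87.984 * 0.0057 = 0.5015 W

0.5015 W


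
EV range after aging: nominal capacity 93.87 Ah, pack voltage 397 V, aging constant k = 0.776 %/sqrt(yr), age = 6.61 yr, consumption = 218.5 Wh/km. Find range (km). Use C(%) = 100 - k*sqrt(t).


Step 1: capacity retention = 100 - 0.776 * sqrt(6.61) = 100 - 0.776 * 2.571 = 98.005%
Step 2: C_now = 93.87 * 98.005/100 = 91.997 Ah
Step 3: E_pack = V * C_now = 397 * 91.997 = 36523 Wh
Step 4: range = E_pack / consumption = 36523 / 218.5 = 167.2 km

167.2 km


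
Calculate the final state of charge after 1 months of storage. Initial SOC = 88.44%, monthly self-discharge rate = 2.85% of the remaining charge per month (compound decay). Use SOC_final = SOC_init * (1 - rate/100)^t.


decay = (1 - 2.85/100)^1 = 0.9715
SOC_final = 88.44 * 0.9715 = 85.92%

85.92%


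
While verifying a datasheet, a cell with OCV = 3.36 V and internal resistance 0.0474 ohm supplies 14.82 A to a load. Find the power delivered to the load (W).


Step 1: V_terminal = OCV - I*R = 3.36 - 14.82 * 0.0474 = 2.6575 V
Step 2: P_out = V_terminal * I = 2.6575 * 14.82 = 39.38 W

39.38 W


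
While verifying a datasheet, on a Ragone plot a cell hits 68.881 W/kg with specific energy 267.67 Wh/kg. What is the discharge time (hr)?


t = E / P = 267.67 / 68.881 = 3.886 hr

3.886 hr


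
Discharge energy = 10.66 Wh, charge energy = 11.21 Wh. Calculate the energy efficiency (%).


eta_e = E_dis / E_chg * 100 = 10.66 / 11.21 * 100 = 95.09%

95.09%


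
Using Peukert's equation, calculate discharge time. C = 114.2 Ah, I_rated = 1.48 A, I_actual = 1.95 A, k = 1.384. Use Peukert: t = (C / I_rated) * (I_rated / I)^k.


t_rated = C / I_rated = 114.2 / 1.48 = 77.162 hr
(I_rated/I)^k = (0.75897)^1.384 = 0.6827
t = t_rated * (I_rated/I)^k = 77.162 * 0.6827 = 52.68 hr

52.68 hr


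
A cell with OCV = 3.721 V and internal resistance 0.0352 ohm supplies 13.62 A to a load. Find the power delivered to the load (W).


Step 1: V_terminal = OCV - I*R = 3.721 - 13.62 * 0.0352 = 3.2416 V
Step 2: P_out = V_terminal * I = 3.2416 * 13.62 = 44.15 W

44.15 W


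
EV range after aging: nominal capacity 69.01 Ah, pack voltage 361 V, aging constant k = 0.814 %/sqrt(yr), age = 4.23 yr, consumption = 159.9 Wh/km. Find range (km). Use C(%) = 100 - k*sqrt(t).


Step 1: capacity retention = 100 - 0.814 * sqrt(4.23) = 100 - 0.814 * 2.0567 = 98.326%
Step 2: C_now = 69.01 * 98.326/100 = 67.855 Ah
Step 3: E_pack = V * C_now = 361 * 67.855 = 24496 Wh
Step 4: range = E_pack / consumption = 24496 / 159.9 = 153.2 km

153.2 km


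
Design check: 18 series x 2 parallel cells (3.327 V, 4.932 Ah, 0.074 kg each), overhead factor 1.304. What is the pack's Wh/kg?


Step 1: V_pack = 18 * 3.327 = 59.886 V
Step 2: C_pack = 2 * 4.932 = 9.864 Ah
Step 3: E_pack = V_pack * C_pack = 59.886 * 9.864 = 590.72 Wh
Step 4: m_pack = 18 * 2 * 0.074 * 1.304 = 3.4739 kg
Step 5: ED = E_pack / m_pack = 590.72 / 3.4739 = 170.0 Wh/kg

170.0 Wh/kg


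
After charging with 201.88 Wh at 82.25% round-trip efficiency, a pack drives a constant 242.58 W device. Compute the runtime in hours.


Step 1: E_discharge = eta/100 * E_charge = 82.25/100 * 201.88 = 166.05 Wh
Step 2: t = E_discharge / P = 166.05 / 242.58 = 0.6845 hr

0.6845 hr


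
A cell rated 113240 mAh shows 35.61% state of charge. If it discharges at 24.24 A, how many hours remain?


Convert: C_total = 113240 mAh = 113.24 Ah
Step 1: remaining = SOC/100 * C_total = 35.61/100 * 113.24 = 40.325 Ah
Step 2: t = remaining / I = 40.325 / 24.24 = 1.664 hr

1.664 hr


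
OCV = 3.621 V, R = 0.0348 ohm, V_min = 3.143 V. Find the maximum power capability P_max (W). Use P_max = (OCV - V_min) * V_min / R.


P_max = (OCV - V_min) * V_min / R = (3.621 - 3.143) * 3.143 / 0.0348 = 0.478 * 3.143 / 0.0348 = 43.17 W

43.17 W


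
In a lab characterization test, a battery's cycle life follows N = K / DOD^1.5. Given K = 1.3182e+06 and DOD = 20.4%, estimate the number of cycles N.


DOD^1.5 = 92.139
N = K / DOD^1.5 = 1.3182e+06 / 92.139 = 14310

14310 cycles


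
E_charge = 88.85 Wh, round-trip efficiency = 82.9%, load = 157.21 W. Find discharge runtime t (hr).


Step 1: E_discharge = eta/100 * E_charge = 82.9/100 * 88.85 = 73.657 Wh
Step 2: t = E_discharge / P = 73.657 / 157.21 = 0.4685 hr

0.4685 hr


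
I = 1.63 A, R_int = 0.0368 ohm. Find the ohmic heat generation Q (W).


I^2 = 2.6569
Q = 2.6569 * 0.0368 = 0.09777 W

0.09777 W


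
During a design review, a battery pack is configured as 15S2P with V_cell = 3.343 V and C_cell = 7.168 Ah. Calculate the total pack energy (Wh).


E = Ns * Vcell * Np * Ccell = 15 * 3.343 * 2 * 7.168 = 718.9 Wh

718.9 Wh


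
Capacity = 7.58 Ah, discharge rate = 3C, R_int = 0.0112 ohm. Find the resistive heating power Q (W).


Step 1: I = C_rate * capacity = 3 * 7.58 = 22.74 A
Step 2: Q = I^2 * R = 22.74^2 * 0.0112 = 517.11 * 0.0112 = 5.792 W

5.792 W


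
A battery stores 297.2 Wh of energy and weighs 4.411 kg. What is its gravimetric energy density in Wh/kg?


ED = E / m = 297.2 / 4.411 = 67.38 Wh/kg

67.38 Wh/kg


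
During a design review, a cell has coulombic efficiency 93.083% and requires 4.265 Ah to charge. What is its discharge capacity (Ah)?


Q_dis = eta/100 * Q_chg = 93.083/100 * 4.265 = 3.970 Ah

3.970 Ah


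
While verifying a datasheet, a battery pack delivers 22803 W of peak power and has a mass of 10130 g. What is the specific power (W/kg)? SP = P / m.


Convert: m = 10130 g = 10.13 kg
Specific power = 22803 W / 10.13 kg = 2251 W/kg

2251 W/kg


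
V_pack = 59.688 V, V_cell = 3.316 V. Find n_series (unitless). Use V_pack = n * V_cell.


n = V_pack / V_cell = 59.688 / 3.316 = 18

18


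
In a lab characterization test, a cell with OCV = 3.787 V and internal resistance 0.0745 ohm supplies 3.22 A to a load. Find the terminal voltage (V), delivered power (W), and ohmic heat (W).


Step 1: V_terminal = OCV - I*R = 3.787 - 3.22 * 0.0745 = 3.5471 V
Step 2: P_out = V_terminal * I = 3.5471 * 3.22 = 11.42 W
Step 3: Q = I^2 * R = 3.22^2 * 0.0745 = 0.7724 W

V=3.5471 V, P=11.42 W, Q=0.7724 W


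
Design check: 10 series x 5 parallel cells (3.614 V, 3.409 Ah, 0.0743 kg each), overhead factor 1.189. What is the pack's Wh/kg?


Step 1: V_pack = 10 * 3.614 = 36.14 V
Step 2: C_pack = 5 * 3.409 = 17.045 Ah
Step 3: E_pack = V_pack * C_pack = 36.14 * 17.045 = 616.01 Wh
Step 4: m_pack = 10 * 5 * 0.0743 * 1.189 = 4.4171 kg
Step 5: ED = E_pack / m_pack = 616.01 / 4.4171 = 139.5 Wh/kg

139.5 Wh/kg


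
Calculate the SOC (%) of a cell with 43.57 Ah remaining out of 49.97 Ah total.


SOC% = 43.57 / 49.97 * 100 = 87.19%

87.19%


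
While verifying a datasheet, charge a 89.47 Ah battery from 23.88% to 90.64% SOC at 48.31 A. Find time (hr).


Step 1: dSOC = 90.64% - 23.88% = 66.76%
Step 2: delta_Ah = 89.47 * 66.76 / 100 = 59.73 Ah
Step 3: t = 59.73 / 48.31 = 1.236 hr

1.236 hr


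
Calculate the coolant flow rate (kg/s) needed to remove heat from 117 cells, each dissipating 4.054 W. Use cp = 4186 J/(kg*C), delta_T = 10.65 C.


Step 1: Total heat Q = 117 * 4.054 W = 474.32 W
Step 2: denom = cp * dT = 4186 * 10.65 = 44581
Step 3: m_dot = 474.32 / 44581 = 0.01064 kg/s

0.01064 kg/s


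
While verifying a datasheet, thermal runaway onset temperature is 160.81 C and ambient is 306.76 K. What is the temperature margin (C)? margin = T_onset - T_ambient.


Convert: T_ambient = 306.76 K = 33.61 C
margin = 160.81 - 33.61 = 127.2 C

127.2 C


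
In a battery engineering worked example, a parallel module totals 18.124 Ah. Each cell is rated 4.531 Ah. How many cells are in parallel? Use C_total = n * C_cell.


n = C_total / C_cell = 18.124 / 4.531 = 4

4


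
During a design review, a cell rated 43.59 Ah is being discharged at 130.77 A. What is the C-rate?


C_rate = I / capacity = 130.77 / 43.59 = 3C

3C


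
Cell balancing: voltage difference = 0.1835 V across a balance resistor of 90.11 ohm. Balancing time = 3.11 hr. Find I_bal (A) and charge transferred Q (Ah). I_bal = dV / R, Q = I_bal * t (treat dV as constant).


I_bal = dV / R = 0.1835 / 90.11 = 0.0020364 A
Q = I_bal * t = 0.0020364 * 3.11 = 0.006333 Ah

I=0.0020364 A, Q=0.006333 Ah


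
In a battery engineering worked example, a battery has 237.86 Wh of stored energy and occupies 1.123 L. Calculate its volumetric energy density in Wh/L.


Volumetric ED = 237.86 Wh / 1.123 L = 211.8 Wh/L

211.8 Wh/L


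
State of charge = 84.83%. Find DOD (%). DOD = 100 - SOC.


DOD = 100 - SOC = 100 - 84.83 = 15.17%

15.17%


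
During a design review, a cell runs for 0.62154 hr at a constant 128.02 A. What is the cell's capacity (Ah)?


C = I * t = 128.02 * 0.62154 = 79.57 Ah

79.57 Ah


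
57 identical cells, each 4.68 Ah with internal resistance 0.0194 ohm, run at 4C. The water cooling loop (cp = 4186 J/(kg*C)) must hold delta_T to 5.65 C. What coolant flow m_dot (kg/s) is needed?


Step 1: I = 4 * 4.68 = 18.72 A
Step 2: Q_cell = I^2 * R = 18.72^2 * 0.0194 = 6.7985 W
Step 3: Q_total = 57 * 6.7985 = 387.51 W
Step 4: m_dot = Q_total / (cp * dT) = 387.51 / (4186 * 5.65) = 0.01638 kg/s

0.01638 kg/s


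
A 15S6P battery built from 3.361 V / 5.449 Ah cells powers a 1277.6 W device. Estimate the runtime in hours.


Step 1: E_pack = Ns * V_cell * Np * C_cell = 15 * 3.361 * 6 * 5.449 = 1648.3 Wh
Step 2: t = E_pack / P = 1648.3 / 1277.6 = 1.290 hr

1.290 hr


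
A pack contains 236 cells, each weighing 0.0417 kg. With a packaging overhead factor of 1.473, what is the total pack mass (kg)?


Cell mass sum = 236 * 0.0417 = 9.8412 kg
With overhead 1.473: m_pack = 9.8412 * 1.473 = 14.50 kg

14.50 kg


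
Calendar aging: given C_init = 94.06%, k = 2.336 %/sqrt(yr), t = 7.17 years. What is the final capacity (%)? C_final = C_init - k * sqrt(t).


Step 1: sqrt(7.17 yr) = 2.6777
Step 2: drop = 2.336 * 2.6777 = 6.2551
Step 3: C_final = 94.06 - 6.2551 = 87.80%

87.80%


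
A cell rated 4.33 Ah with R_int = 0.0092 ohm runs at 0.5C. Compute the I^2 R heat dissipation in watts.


Step 1: I = C_rate * capacity = 0.5 * 4.33 = 2.165 A
Step 2: Q = I^2 * R = 2.165^2 * 0.0092 = 4.6872 * 0.0092 = 0.04312 W

0.04312 W


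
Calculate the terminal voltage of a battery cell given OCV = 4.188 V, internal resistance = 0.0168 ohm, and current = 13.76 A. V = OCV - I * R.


IR drop = 13.76 * 0.0168 = 0.23117 V
V = 4.188 - 0.23117 = 3.957 V

3.957 V


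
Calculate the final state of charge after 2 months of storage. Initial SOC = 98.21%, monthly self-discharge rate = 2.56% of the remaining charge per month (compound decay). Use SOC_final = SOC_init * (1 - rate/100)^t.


Monthly retention factor = 1 - 2.56/100 = 0.9744
Over 2 months: factor^2 = 0.94946
SOC_final = 98.21 * 0.94946 = 93.25%

93.25%


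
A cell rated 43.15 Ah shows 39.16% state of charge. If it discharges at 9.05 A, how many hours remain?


Step 1: remaining = SOC/100 * C_total = 39.16/100 * 43.15 = 16.898 Ah
Step 2: t = remaining / I = 16.898 / 9.05 = 1.867 hr

1.867 hr


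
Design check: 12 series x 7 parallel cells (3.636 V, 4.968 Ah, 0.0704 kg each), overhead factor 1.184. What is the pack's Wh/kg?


Step 1: V_pack = 12 * 3.636 = 43.632 V
Step 2: C_pack = 7 * 4.968 = 34.776 Ah
Step 3: E_pack = V_pack * C_pack = 43.632 * 34.776 = 1517.3 Wh
Step 4: m_pack = 12 * 7 * 0.0704 * 1.184 = 7.0017 kg
Step 5: ED = E_pack / m_pack = 1517.3 / 7.0017 = 216.7 Wh/kg

216.7 Wh/kg


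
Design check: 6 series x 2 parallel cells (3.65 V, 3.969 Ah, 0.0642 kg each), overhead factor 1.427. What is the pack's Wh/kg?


Step 1: V_pack = 6 * 3.65 = 21.9 V
Step 2: C_pack = 2 * 3.969 = 7.938 Ah
Step 3: E_pack = V_pack * C_pack = 21.9 * 7.938 = 173.84 Wh
Step 4: m_pack = 6 * 2 * 0.0642 * 1.427 = 1.0994 kg
Step 5: ED = E_pack / m_pack = 173.84 / 1.0994 = 158.1 Wh/kg

158.1 Wh/kg


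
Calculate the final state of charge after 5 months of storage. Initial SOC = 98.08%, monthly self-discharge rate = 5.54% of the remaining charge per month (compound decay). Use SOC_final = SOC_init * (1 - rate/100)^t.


decay = (1 - 5.54/100)^5 = 0.75204
SOC_final = 98.08 * 0.75204 = 73.76%

73.76%


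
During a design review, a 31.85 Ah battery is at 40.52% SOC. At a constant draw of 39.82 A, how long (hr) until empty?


Step 1: remaining = SOC/100 * C_total = 40.52/100 * 31.85 = 12.906 Ah
Step 2: t = remaining / I = 12.906 / 39.82 = 0.3241 hr

0.3241 hr


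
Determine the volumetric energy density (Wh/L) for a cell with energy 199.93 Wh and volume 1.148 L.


ED = E / V = 199.93 / 1.148 = 174.2 Wh/L

174.2 Wh/L


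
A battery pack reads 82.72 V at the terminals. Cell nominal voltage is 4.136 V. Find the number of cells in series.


Rearranging: n = V_pack / V_cell = 82.72 / 4.136 = 20 cells

20


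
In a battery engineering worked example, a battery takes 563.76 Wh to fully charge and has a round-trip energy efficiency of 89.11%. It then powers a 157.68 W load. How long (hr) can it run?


Step 1: E_discharge = eta/100 * E_charge = 89.11/100 * 563.76 = 502.37 Wh
Step 2: t = E_discharge / P = 502.37 / 157.68 = 3.186 hr

3.186 hr


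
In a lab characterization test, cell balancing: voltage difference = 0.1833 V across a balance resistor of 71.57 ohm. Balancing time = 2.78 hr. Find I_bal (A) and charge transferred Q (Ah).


First, Ohm's law: I_bal = 0.1833 V / 71.57 ohm = 0.0025611 A
Then Q = I * t = 0.0025611 A * 2.78 hr = 0.007120 Ah

I=0.0025611 A, Q=0.007120 Ah


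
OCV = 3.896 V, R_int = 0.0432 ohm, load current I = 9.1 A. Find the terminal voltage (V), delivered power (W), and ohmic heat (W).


Step 1: V_terminal = OCV - I*R = 3.896 - 9.1 * 0.0432 = 3.5029 V
Step 2: P_out = V_terminal * I = 3.5029 * 9.1 = 31.88 W
Step 3: Q = I^2 * R = 9.1^2 * 0.0432 = 3.577 W

V=3.5029 V, P=31.88 W, Q=3.577 W


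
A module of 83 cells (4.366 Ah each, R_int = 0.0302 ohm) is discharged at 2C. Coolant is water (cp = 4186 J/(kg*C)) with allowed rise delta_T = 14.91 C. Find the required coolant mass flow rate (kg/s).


Step 1: I = 2 * 4.366 = 8.732 A
Step 2: Q_cell = I^2 * R = 8.732^2 * 0.0302 = 2.3027 W
Step 3: Q_total = 83 * 2.3027 = 191.12 W
Step 4: m_dot = Q_total / (cp * dT) = 191.12 / (4186 * 14.91) = 0.003062 kg/s

0.003062 kg/s


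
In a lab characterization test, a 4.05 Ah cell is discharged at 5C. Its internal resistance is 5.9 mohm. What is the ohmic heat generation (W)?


Convert: R = 5.9 mohm = 0.0059 ohm
Step 1: I = C_rate * capacity = 5 * 4.05 = 20.25 A
Step 2: Q = I^2 * R = 20.25^2 * 0.0059 = 410.06 * 0.0059 = 2.419 W

2.419 W


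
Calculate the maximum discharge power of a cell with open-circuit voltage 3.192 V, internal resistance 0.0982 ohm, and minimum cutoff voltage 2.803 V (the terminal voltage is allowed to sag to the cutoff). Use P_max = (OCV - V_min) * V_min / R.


P_max = (OCV - V_min) * V_min / R = (3.192 - 2.803) * 2.803 / 0.0982 = 0.389 * 2.803 / 0.0982 = 11.10 W

11.10 W


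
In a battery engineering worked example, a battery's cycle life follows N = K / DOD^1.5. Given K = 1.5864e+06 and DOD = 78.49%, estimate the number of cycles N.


DOD^1.5 = 695.38
N = K / DOD^1.5 = 1.5864e+06 / 695.38 = 2281

2281 cycles


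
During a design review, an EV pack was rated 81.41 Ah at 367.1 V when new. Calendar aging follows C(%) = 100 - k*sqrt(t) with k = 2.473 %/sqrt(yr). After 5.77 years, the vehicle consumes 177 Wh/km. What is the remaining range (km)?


Step 1: capacity retention = 100 - 2.473 * sqrt(5.77) = 100 - 2.473 * 2.4021 = 94.06%
Step 2: C_now = 81.41 * 94.06/100 = 76.574 Ah
Step 3: E_pack = V * C_now = 367.1 * 76.574 = 28110 Wh
Step 4: range = E_pack / consumption = 28110 / 177 = 158.8 km

158.8 km


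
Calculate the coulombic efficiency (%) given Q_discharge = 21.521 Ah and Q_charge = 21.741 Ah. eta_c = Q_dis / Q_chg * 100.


eta_c = Q_dis / Q_chg * 100 = 21.521 / 21.741 * 100 = 98.99%

98.99%


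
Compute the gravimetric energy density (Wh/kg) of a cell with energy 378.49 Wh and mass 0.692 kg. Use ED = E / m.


ED = E / m = 378.49 / 0.692 = 547.0 Wh/kg

547.0 Wh/kg


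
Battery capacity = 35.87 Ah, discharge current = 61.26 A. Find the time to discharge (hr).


t = capacity / current = 35.87 / 61.26 = 0.5855 hr

0.5855 hr


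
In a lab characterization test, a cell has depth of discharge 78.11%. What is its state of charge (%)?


SOC = 100 - DOD = 100 - 78.11 = 21.89%

21.89%


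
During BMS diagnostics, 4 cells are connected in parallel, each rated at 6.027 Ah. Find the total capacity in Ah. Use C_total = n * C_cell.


Parallel capacities add: 4 * 6.027 Ah = 24.108 Ah

24.108 Ah


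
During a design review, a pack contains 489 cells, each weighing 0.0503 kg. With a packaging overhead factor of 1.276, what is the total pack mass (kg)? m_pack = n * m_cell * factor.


Cell mass sum = 489 * 0.0503 = 24.597 kg
With overhead 1.276: m_pack = 24.597 * 1.276 = 31.39 kg

31.39 kg


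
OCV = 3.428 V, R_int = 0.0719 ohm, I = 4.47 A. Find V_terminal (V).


IR drop = 4.47 * 0.0719 = 0.32139 V
V = 3.428 - 0.32139 = 3.107 V

3.107 V


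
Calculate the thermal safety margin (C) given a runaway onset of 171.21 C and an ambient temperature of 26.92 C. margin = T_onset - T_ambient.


Safety margin = 171.21 C - 26.92 C = 144.29 C

144.29 C


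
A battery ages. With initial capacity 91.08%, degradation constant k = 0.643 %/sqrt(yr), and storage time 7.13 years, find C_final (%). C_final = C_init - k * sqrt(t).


sqrt(t) = sqrt(7.13) = 2.6702
C_final = 91.08 - 0.643 * 2.6702 = 89.36%

89.36%


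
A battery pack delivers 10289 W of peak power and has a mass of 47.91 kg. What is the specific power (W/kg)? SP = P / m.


SP = P / m = 10289 / 47.91 = 214.8 W/kg

214.8 W/kg


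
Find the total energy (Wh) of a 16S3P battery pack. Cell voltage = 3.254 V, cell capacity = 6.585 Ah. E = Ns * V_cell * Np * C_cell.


V_pack = 16 * 3.254 = 52.064 V
C_pack = 3 * 6.585 = 19.755 Ah
E = V_pack * C_pack = 52.064 * 19.755 = 1029 Wh

1029 Wh


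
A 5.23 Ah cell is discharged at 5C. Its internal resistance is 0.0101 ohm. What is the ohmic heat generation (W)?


Step 1: I = C_rate * capacity = 5 * 5.23 = 26.15 A
Step 2: Q = I^2 * R = 26.15^2 * 0.0101 = 683.82 * 0.0101 = 6.907 W

6.907 W


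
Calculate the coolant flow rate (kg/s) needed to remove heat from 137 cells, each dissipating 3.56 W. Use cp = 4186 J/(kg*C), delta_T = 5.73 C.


Step 1: Total heat Q = 137 * 3.56 W = 487.72 W
Step 2: denom = cp * dT = 4186 * 5.73 = 23986
Step 3: m_dot = 487.72 / 23986 = 0.02033 kg/s

0.02033 kg/s


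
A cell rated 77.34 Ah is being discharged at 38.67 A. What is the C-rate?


Rearranging: C_rate = 38.67 / 77.34 = 0.5C

0.5C


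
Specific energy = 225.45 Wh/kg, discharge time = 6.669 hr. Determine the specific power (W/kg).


P_specific = E / t = 225.45 / 6.669 = 33.81 W/kg

33.81 W/kg


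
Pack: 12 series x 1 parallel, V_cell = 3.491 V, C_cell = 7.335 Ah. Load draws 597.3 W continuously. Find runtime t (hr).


Step 1: E_pack = Ns * V_cell * Np * C_cell = 12 * 3.491 * 1 * 7.335 = 307.28 Wh
Step 2: t = E_pack / P = 307.28 / 597.3 = 0.5144 hr

0.5144 hr


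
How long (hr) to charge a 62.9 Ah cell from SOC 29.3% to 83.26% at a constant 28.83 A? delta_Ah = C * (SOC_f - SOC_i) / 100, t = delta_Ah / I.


delta_Ah = 62.9 * (83.26 - 29.3) / 100 = 33.941 Ah
t = delta_Ah / I = 33.941 / 28.83 = 1.177 hr

1.177 hr


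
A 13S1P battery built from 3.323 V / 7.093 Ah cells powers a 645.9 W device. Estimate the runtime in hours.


Step 1: E_pack = Ns * V_cell * Np * C_cell = 13 * 3.323 * 1 * 7.093 = 306.41 Wh
Step 2: t = E_pack / P = 306.41 / 645.9 = 0.4744 hr

0.4744 hr


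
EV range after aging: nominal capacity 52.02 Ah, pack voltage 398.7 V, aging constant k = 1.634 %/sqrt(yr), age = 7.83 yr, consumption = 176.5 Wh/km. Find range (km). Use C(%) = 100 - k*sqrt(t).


Step 1: capacity retention = 100 - 1.634 * sqrt(7.83) = 100 - 1.634 * 2.7982 = 95.428%
Step 2: C_now = 52.02 * 95.428/100 = 49.642 Ah
Step 3: E_pack = V * C_now = 398.7 * 49.642 = 19792 Wh
Step 4: range = E_pack / consumption = 19792 / 176.5 = 112.1 km

112.1 km


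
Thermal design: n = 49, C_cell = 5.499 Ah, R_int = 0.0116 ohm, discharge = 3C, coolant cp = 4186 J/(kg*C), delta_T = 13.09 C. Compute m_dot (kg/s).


Step 1: I = 3 * 5.499 = 16.497 A
Step 2: Q_cell = I^2 * R = 16.497^2 * 0.0116 = 3.157 W
Step 3: Q_total = 49 * 3.157 = 154.69 W
Step 4: m_dot = Q_total / (cp * dT) = 154.69 / (4186 * 13.09) = 0.002823 kg/s

0.002823 kg/s


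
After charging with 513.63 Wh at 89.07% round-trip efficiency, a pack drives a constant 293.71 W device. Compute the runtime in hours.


Step 1: E_discharge = eta/100 * E_charge = 89.07/100 * 513.63 = 457.49 Wh
Step 2: t = E_discharge / P = 457.49 / 293.71 = 1.558 hr

1.558 hr


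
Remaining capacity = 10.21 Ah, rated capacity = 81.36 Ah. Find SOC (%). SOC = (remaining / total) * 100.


SOC = (remaining / total) * 100 = (10.21 / 81.36) * 100 = 12.55%

12.55%


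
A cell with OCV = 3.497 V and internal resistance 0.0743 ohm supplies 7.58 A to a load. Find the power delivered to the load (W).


Step 1: V_terminal = OCV - I*R = 3.497 - 7.58 * 0.0743 = 2.9338 V
Step 2: P_out = V_terminal * I = 2.9338 * 7.58 = 22.24 W

22.24 W


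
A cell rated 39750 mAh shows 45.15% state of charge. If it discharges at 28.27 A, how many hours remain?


Convert: C_total = 39750 mAh = 39.75 Ah
Step 1: remaining = SOC/100 * C_total = 45.15/100 * 39.75 = 17.947 Ah
Step 2: t = remaining / I = 17.947 / 28.27 = 0.6348 hr

0.6348 hr


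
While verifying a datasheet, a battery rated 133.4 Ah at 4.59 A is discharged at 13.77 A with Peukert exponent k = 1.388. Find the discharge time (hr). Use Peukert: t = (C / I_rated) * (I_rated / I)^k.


t_rated = C / I_rated = 133.4 / 4.59 = 29.063 hr
(I_rated/I)^k = (0.33333)^1.388 = 0.21765
t = t_rated * (I_rated/I)^k = 29.063 * 0.21765 = 6.326 hr

6.326 hr


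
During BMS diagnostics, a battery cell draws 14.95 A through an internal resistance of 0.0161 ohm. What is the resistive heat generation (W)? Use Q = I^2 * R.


I^2 = 223.5
Q = 223.5 * 0.0161 = 3.598 W

3.598 W


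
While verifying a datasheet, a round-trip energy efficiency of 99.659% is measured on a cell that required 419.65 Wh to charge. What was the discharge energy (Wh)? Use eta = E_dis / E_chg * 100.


E_dis = eta/100 * E_chg = 99.659/100 * 419.65 = 418.2 Wh

418.2 Wh


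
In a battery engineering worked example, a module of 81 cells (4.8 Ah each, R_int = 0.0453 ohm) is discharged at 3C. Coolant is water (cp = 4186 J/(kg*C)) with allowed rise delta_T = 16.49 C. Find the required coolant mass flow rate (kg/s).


Step 1: I = 3 * 4.8 = 14.4 A
Step 2: Q_cell = I^2 * R = 14.4^2 * 0.0453 = 9.3934 W
Step 3: Q_total = 81 * 9.3934 = 760.87 W
Step 4: m_dot = Q_total / (cp * dT) = 760.87 / (4186 * 16.49) = 0.01102 kg/s

0.01102 kg/s


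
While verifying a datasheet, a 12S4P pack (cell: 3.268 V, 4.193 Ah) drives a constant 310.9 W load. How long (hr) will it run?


Step 1: E_pack = Ns * V_cell * Np * C_cell = 12 * 3.268 * 4 * 4.193 = 657.73 Wh
Step 2: t = E_pack / P = 657.73 / 310.9 = 2.116 hr

2.116 hr


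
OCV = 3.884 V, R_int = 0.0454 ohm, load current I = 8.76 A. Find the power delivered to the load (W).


Step 1: V_terminal = OCV - I*R = 3.884 - 8.76 * 0.0454 = 3.4863 V
Step 2: P_out = V_terminal * I = 3.4863 * 8.76 = 30.54 W

30.54 W


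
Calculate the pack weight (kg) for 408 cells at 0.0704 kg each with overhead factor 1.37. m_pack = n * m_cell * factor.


m_pack = n * m_cell * overhead = 408 * 0.0704 * 1.37 = 39.35 kg

39.35 kg


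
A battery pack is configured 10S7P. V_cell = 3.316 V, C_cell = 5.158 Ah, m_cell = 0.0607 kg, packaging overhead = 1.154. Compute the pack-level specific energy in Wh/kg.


Step 1: V_pack = 10 * 3.316 = 33.16 V
Step 2: C_pack = 7 * 5.158 = 36.106 Ah
Step 3: E_pack = V_pack * C_pack = 33.16 * 36.106 = 1197.3 Wh
Step 4: m_pack = 10 * 7 * 0.0607 * 1.154 = 4.9033 kg
Step 5: ED = E_pack / m_pack = 1197.3 / 4.9033 = 244.2 Wh/kg

244.2 Wh/kg


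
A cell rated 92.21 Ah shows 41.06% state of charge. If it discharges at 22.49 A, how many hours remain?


Step 1: remaining = SOC/100 * C_total = 41.06/100 * 92.21 = 37.861 Ah
Step 2: t = remaining / I = 37.861 / 22.49 = 1.683 hr

1.683 hr


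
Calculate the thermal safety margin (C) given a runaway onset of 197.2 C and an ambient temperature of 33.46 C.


Safety margin = 197.2 C - 33.46 C = 163.74 C

163.74 C


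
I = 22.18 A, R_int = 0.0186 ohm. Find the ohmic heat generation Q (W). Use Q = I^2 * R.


Q = I^2 * R = 22.18^2 * 0.0186 = 9.150 W

9.150 W


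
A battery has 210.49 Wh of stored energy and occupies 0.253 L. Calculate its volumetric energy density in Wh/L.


Volumetric ED = 210.49 Wh / 0.253 L = 832.0 Wh/L

832.0 Wh/L


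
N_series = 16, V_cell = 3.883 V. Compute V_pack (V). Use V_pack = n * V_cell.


Series voltages add: 16 * 3.883 V = 62.128 V

62.128 V


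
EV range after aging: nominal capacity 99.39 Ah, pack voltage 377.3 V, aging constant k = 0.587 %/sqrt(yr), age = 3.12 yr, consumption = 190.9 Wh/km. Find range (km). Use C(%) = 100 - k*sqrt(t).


Step 1: capacity retention = 100 - 0.587 * sqrt(3.12) = 100 - 0.587 * 1.7664 = 98.963%
Step 2: C_now = 99.39 * 98.963/100 = 98.359 Ah
Step 3: E_pack = V * C_now = 377.3 * 98.359 = 37111 Wh
Step 4: range = E_pack / consumption = 37111 / 190.9 = 194.4 km

194.4 km


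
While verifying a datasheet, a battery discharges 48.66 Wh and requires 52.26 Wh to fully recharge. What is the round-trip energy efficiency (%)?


Round-trip efficiency = 48.66/52.26 * 100% = 93.11%

93.11%


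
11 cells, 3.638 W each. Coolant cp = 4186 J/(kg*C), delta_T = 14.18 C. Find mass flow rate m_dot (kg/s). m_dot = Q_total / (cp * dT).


Step 1: Total heat Q = 11 * 3.638 W = 40.018 W
Step 2: denom = cp * dT = 4186 * 14.18 = 59357
Step 3: m_dot = 40.018 / 59357 = 6.742e-04 kg/s

6.742e-04 kg/s


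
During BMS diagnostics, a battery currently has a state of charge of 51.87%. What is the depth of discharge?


DOD = 100 - SOC = 100 - 51.87 = 48.13%

48.13%


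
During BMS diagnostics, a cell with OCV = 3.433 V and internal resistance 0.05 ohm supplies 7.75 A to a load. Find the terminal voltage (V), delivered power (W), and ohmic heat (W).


Step 1: V_terminal = OCV - I*R = 3.433 - 7.75 * 0.05 = 3.0455 V
Step 2: P_out = V_terminal * I = 3.0455 * 7.75 = 23.60 W
Step 3: Q = I^2 * R = 7.75^2 * 0.05 = 3.003 W

V=3.0455 V, P=23.60 W, Q=3.003 W


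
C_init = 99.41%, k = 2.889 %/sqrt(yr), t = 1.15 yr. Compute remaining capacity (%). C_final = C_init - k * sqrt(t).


Step 1: sqrt(1.15 yr) = 1.0724
Step 2: drop = 2.889 * 1.0724 = 3.0982
Step 3: C_final = 99.41 - 3.0982 = 96.31%

96.31%


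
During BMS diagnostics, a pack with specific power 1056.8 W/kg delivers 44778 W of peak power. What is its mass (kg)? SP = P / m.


m = P / SP = 44778 / 1056.8 = 42.37 kg

42.37 kg


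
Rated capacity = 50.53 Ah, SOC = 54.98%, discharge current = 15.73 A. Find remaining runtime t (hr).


Step 1: remaining = SOC/100 * C_total = 54.98/100 * 50.53 = 27.781 Ah
Step 2: t = remaining / I = 27.781 / 15.73 = 1.766 hr

1.766 hr


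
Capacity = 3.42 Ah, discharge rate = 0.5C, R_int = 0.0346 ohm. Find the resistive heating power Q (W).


Step 1: I = C_rate * capacity = 0.5 * 3.42 = 1.71 A
Step 2: Q = I^2 * R = 1.71^2 * 0.0346 = 2.9241 * 0.0346 = 0.1012 W

0.1012 W


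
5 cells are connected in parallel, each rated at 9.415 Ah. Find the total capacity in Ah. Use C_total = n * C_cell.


C_total = 5 * 9.415 = 47.075 Ah

47.075 Ah


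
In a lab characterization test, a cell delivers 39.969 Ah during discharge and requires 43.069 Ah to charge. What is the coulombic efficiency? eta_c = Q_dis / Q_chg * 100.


eta_c = Q_dis / Q_chg * 100 = 39.969 / 43.069 * 100 = 92.80%

92.80%


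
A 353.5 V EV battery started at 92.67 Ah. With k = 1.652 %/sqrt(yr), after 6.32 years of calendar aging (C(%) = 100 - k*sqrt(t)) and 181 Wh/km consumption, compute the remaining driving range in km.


Step 1: capacity retention = 100 - 1.652 * sqrt(6.32) = 100 - 1.652 * 2.514 = 95.847%
Step 2: C_now = 92.67 * 95.847/100 = 88.821 Ah
Step 3: E_pack = V * C_now = 353.5 * 88.821 = 31398 Wh
Step 4: range = E_pack / consumption = 31398 / 181 = 173.5 km

173.5 km


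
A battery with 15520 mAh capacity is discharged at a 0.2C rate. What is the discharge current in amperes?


Convert: capacity = 15520 mAh = 15.52 Ah
At 0.2C: I = 0.2 * 15.52 Ah = 3.104 A

3.104 A


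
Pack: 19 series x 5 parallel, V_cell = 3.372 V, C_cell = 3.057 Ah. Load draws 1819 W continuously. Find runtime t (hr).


Step 1: E_pack = Ns * V_cell * Np * C_cell = 19 * 3.372 * 5 * 3.057 = 979.28 Wh
Step 2: t = E_pack / P = 979.28 / 1819 = 0.5384 hr

0.5384 hr


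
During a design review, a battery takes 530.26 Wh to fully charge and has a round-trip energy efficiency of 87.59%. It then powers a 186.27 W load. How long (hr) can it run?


Step 1: E_discharge = eta/100 * E_charge = 87.59/100 * 530.26 = 464.45 Wh
Step 2: t = E_discharge / P = 464.45 / 186.27 = 2.493 hr

2.493 hr


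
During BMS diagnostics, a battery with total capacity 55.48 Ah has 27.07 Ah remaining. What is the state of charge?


SOC% = 27.07 / 55.48 * 100 = 48.79%

48.79%


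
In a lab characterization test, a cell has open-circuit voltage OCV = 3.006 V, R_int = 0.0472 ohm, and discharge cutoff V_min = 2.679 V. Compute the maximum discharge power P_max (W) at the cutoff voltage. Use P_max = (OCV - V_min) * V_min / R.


P_max = (OCV - V_min) * V_min / R = (3.006 - 2.679) * 2.679 / 0.0472 = 0.327 * 2.679 / 0.0472 = 18.56 W

18.56 W


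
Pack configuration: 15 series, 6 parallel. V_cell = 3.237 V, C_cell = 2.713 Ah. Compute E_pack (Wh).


V_pack = 15 * 3.237 = 48.555 V
C_pack = 6 * 2.713 = 16.278 Ah
E = V_pack * C_pack = 48.555 * 16.278 = 790.4 Wh

790.4 Wh


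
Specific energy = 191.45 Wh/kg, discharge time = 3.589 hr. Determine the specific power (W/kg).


P_specific = E / t = 191.45 / 3.589 = 53.34 W/kg

53.34 W/kg


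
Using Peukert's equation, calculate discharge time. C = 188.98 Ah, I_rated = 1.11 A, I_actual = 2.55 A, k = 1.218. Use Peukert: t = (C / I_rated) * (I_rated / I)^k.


Step 1: t_rated = C / I_rated = 188.98 / 1.11 = 170.25 hr
Step 2: ratio = 1.11 / 2.55 = 0.43529
Step 3: ratio^k = 0.43529^1.218 = 0.36311
Step 4: t = t_rated * ratio^k = 170.25 * 0.36311 = 61.82 hr

61.82 hr


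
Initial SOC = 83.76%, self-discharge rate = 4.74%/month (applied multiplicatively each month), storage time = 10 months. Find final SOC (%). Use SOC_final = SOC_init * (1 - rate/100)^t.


decay = (1 - 4.74/100)^10 = 0.61533
SOC_final = 83.76 * 0.61533 = 51.54%

51.54%


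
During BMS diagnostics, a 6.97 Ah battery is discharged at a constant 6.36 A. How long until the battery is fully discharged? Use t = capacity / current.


Runtime = 6.97 Ah / 6.36 A = 1.096 hr

1.096 hr


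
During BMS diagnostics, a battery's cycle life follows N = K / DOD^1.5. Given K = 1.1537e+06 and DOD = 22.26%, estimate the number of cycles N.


Step 1: DOD^1.5 = 22.26^1.5 = 105.02
Step 2: N = 1.1537e+06 / 105.02 = 10990 cycles

10990 cycles


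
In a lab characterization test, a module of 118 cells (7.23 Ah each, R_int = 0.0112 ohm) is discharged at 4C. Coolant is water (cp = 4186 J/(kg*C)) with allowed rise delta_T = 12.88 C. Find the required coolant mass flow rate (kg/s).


Step 1: I = 4 * 7.23 = 28.92 A
Step 2: Q_cell = I^2 * R = 28.92^2 * 0.0112 = 9.3673 W
Step 3: Q_total = 118 * 9.3673 = 1105.3 W
Step 4: m_dot = Q_total / (cp * dT) = 1105.3 / (4186 * 12.88) = 0.02050 kg/s

0.02050 kg/s


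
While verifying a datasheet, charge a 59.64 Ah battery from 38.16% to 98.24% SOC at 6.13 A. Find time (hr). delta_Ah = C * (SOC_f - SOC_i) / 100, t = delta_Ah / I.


delta_Ah = 59.64 * (98.24 - 38.16) / 100 = 35.832 Ah
t = delta_Ah / I = 35.832 / 6.13 = 5.845 hr

5.845 hr


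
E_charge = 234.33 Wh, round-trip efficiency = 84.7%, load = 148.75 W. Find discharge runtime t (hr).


Step 1: E_discharge = eta/100 * E_charge = 84.7/100 * 234.33 = 198.48 Wh
Step 2: t = E_discharge / P = 198.48 / 148.75 = 1.334 hr

1.334 hr


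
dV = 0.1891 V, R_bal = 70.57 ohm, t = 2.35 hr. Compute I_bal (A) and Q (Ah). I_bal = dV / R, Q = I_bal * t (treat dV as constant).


I_bal = dV / R = 0.1891 / 70.57 = 0.0026796 A
Q = I_bal * t = 0.0026796 * 2.35 = 0.006297 Ah

I=0.0026796 A, Q=0.006297 Ah


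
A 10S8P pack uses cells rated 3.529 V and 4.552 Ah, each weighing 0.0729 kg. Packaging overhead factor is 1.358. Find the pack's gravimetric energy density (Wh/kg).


Step 1: V_pack = 10 * 3.529 = 35.29 V
Step 2: C_pack = 8 * 4.552 = 36.416 Ah
Step 3: E_pack = V_pack * C_pack = 35.29 * 36.416 = 1285.1 Wh
Step 4: m_pack = 10 * 8 * 0.0729 * 1.358 = 7.9199 kg
Step 5: ED = E_pack / m_pack = 1285.1 / 7.9199 = 162.3 Wh/kg

162.3 Wh/kg


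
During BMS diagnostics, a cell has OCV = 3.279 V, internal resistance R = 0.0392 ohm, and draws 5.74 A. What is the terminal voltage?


IR drop = 5.74 * 0.0392 = 0.22501 V
V = 3.279 - 0.22501 = 3.054 V

3.054 V


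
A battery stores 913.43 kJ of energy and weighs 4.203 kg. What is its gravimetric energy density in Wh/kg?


Convert: E = 913.43 kJ = 253.73 Wh
ED = E / m = 253.73 / 4.203 = 60.37 Wh/kg

60.37 Wh/kg


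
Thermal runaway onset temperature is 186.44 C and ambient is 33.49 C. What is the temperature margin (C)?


Safety margin = 186.44 C - 33.49 C = 152.95 C

152.95 C


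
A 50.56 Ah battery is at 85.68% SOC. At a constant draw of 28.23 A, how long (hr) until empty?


Step 1: remaining = SOC/100 * C_total = 85.68/100 * 50.56 = 43.32 Ah
Step 2: t = remaining / I = 43.32 / 28.23 = 1.535 hr

1.535 hr


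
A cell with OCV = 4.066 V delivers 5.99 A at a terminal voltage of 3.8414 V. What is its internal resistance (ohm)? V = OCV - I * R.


R = (OCV - V) / I = (4.066 - 3.8414) / 5.99 = 0.03750 ohm

0.03750 ohm


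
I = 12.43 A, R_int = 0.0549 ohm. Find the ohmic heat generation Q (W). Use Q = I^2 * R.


I^2 = 154.5
Q = 154.5 * 0.0549 = 8.482 W

8.482 W


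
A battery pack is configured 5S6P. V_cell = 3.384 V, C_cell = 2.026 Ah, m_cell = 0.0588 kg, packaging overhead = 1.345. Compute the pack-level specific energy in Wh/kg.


Step 1: V_pack = 5 * 3.384 = 16.92 V
Step 2: C_pack = 6 * 2.026 = 12.156 Ah
Step 3: E_pack = V_pack * C_pack = 16.92 * 12.156 = 205.68 Wh
Step 4: m_pack = 5 * 6 * 0.0588 * 1.345 = 2.3726 kg
Step 5: ED = E_pack / m_pack = 205.68 / 2.3726 = 86.69 Wh/kg

86.69 Wh/kg


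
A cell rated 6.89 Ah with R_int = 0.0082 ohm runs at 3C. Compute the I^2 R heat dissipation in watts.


Step 1: I = C_rate * capacity = 3 * 6.89 = 20.67 A
Step 2: Q = I^2 * R = 20.67^2 * 0.0082 = 427.25 * 0.0082 = 3.503 W

3.503 W


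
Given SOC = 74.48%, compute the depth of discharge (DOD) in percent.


DOD = 100 - SOC = 100 - 74.48 = 25.52%

25.52%


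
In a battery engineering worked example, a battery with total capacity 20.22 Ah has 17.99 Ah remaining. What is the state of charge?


SOC = (remaining / total) * 100 = (17.99 / 20.22) * 100 = 88.97%

88.97%


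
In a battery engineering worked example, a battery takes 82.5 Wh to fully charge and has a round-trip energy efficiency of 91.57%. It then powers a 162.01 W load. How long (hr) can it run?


Step 1: E_discharge = eta/100 * E_charge = 91.57/100 * 82.5 = 75.545 Wh
Step 2: t = E_discharge / P = 75.545 / 162.01 = 0.4663 hr

0.4663 hr


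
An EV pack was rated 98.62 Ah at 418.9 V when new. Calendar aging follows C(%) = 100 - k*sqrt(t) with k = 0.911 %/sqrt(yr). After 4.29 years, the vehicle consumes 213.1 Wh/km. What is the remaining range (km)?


Step 1: capacity retention = 100 - 0.911 * sqrt(4.29) = 100 - 0.911 * 2.0712 = 98.113%
Step 2: C_now = 98.62 * 98.113/100 = 96.759 Ah
Step 3: E_pack = V * C_now = 418.9 * 96.759 = 40532 Wh
Step 4: range = E_pack / consumption = 40532 / 213.1 = 190.2 km

190.2 km
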